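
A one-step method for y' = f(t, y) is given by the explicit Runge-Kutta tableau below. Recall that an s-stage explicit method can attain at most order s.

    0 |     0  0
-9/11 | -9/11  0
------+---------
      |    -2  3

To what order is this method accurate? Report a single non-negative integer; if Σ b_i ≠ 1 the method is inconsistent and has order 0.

b = (-2, 3)
c = (0, -9/11)
Σ b_i: (-2)·1 + 3·1 = 1 ✓
b·c: 3·(-9/11) = -27/11 ≠ 1/2 ⇒ order 1.

1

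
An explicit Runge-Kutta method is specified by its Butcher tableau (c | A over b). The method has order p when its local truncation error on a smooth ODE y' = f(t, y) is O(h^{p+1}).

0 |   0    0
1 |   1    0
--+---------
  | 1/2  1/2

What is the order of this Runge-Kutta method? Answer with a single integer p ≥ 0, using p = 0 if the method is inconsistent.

b = (1/2, 1/2)
c = (0, 1)
Σ b_i: 1/2·1 + 1/2·1 = 1 ✓
b·c: 1/2·1 = 1/2 ✓; 2 stages ⇒ order 2.

2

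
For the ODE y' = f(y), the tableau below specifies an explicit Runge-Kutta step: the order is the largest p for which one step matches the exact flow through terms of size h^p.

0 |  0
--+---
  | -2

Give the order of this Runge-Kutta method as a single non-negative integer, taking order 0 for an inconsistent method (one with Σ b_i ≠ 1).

0

b = (-2)
c = (0)
Σ b_i: (-2)·1 = -2 ≠ 1 ⇒ order 0.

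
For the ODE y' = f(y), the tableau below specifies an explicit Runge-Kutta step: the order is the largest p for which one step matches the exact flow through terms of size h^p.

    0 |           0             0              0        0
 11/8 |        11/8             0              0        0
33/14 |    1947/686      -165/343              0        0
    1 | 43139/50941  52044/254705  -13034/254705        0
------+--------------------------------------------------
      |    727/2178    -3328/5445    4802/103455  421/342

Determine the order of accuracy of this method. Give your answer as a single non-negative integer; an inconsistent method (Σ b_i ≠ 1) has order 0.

b = (727/2178, -3328/5445, 4802/103455, 421/342)
c = (0, 11/8, 33/14, 1)
Ac = (0, 0, -1815/2744, 135/842)
Σ b_i: 727/2178·1 + (-3328/5445)·1 + 4802/103455·1 + 421/342·1 = 1 ✓
b·c: (-3328/5445)·11/8 + 4802/103455·33/14 + 421/342·1 = 1/2 ✓
b·c²: (-3328/5445)·121/64 + 4802/103455·1089/196 + 421/342·1 = 1/3 ✓
b·Ac: 4802/103455·(-1815/2744) + 421/342·135/842 = 1/6 ✓
b·c³: (-3328/5445)·1331/512 + 4802/103455·35937/2744 + 421/342·1 = 1/4 ✓
b·(c∘Ac): 4802/103455·(-59895/38416) + 421/342·135/842 = 1/8 ✓
b·Ac²: 4802/103455·(-19965/21952) + 421/342·687/6736 = 1/12 ✓
b·A²c: 421/342·57/1684 = 1/24 ✓; 4 stages ⇒ order 4.

4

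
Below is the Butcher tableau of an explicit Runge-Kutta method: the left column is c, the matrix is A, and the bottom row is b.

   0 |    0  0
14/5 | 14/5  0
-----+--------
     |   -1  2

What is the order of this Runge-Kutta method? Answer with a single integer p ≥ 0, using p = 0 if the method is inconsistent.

b = (-1, 2)
c = (0, 14/5)
Σ b_i: (-1)·1 + 2·1 = 1 ✓
b·c: 2·14/5 = 28/5 ≠ 1/2 ⇒ order 1.

1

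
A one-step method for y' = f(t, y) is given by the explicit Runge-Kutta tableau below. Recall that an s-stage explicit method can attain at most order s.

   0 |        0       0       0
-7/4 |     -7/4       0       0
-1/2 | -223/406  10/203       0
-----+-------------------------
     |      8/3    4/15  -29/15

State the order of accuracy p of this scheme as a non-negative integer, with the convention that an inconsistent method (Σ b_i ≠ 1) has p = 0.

b = (8/3, 4/15, -29/15)
c = (0, -7/4, -1/2)
Ac = (0, 0, -5/58)
Σ b_i: 8/3·1 + 4/15·1 + (-29/15)·1 = 1 ✓
b·c: 4/15·(-7/4) + (-29/15)·(-1/2) = 1/2 ✓
b·c²: 4/15·49/16 + (-29/15)·1/4 = 1/3 ✓
b·Ac: (-29/15)·(-5/58) = 1/6 ✓; 3 stages ⇒ order 3.

3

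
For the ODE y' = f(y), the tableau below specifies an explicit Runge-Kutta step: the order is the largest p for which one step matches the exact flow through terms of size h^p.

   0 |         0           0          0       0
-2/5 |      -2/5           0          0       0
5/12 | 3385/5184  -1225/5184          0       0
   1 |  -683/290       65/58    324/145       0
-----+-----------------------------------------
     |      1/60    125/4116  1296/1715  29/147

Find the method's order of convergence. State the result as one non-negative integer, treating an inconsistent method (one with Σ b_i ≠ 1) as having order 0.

b = (1/60, 125/4116, 1296/1715, 29/147)
c = (0, -2/5, 5/12, 1)
Ac = (0, 0, 245/2592, 14/29)
Σ b_i: 1/60·1 + 125/4116·1 + 1296/1715·1 + 29/147·1 = 1 ✓
b·c: 125/4116·(-2/5) + 1296/1715·5/12 + 29/147·1 = 1/2 ✓
b·c²: 125/4116·4/25 + 1296/1715·25/144 + 29/147·1 = 1/3 ✓
b·Ac: 1296/1715·245/2592 + 29/147·14/29 = 1/6 ✓
b·c³: 125/4116·(-8/125) + 1296/1715·125/1728 + 29/147·1 = 1/4 ✓
b·(c∘Ac): 1296/1715·1225/31104 + 29/147·14/29 = 1/8 ✓
b·Ac²: 1296/1715·(-49/1296) + 29/147·329/580 = 1/12 ✓
b·A²c: 29/147·49/232 = 1/24 ✓; 4 stages ⇒ order 4.

4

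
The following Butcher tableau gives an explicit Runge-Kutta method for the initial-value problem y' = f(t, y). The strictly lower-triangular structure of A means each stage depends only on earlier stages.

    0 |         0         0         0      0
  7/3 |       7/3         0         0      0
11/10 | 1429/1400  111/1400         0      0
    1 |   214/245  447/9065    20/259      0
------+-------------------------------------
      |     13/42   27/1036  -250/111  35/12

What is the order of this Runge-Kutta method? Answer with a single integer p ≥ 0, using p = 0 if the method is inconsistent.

4

b = (13/42, 27/1036, -250/111, 35/12)
c = (0, 7/3, 11/10, 1)
Ac = (0, 0, 37/200, 1/5)
Σ b_i: 13/42·1 + 27/1036·1 + (-250/111)·1 + 35/12·1 = 1 ✓
b·c: 27/1036·7/3 + (-250/111)·11/10 + 35/12·1 = 1/2 ✓
b·c²: 27/1036·49/9 + (-250/111)·121/100 + 35/12·1 = 1/3 ✓
b·Ac: (-250/111)·37/200 + 35/12·1/5 = 1/6 ✓
b·c³: 27/1036·343/27 + (-250/111)·1331/1000 + 35/12·1 = 1/4 ✓
b·(c∘Ac): (-250/111)·407/2000 + 35/12·1/5 = 1/8 ✓
b·Ac²: (-250/111)·259/600 + 35/12·38/105 = 1/12 ✓
b·A²c: 35/12·1/70 = 1/24 ✓; 4 stages ⇒ order 4.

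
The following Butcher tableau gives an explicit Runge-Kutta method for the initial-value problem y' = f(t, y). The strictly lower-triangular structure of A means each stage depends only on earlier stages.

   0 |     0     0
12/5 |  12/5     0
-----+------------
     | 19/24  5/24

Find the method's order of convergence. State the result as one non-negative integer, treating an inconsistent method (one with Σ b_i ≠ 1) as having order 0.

b = (19/24, 5/24)
c = (0, 12/5)
Σ b_i: 19/24·1 + 5/24·1 = 1 ✓
b·c: 5/24·12/5 = 1/2 ✓; 2 stages ⇒ order 2.

2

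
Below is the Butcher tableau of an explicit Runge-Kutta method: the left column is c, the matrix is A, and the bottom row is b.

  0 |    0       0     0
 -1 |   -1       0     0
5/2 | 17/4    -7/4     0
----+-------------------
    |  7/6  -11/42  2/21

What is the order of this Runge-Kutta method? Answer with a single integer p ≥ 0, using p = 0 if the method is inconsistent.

b = (7/6, -11/42, 2/21)
c = (0, -1, 5/2)
Ac = (0, 0, 7/4)
Σ b_i: 7/6·1 + (-11/42)·1 + 2/21·1 = 1 ✓
b·c: (-11/42)·(-1) + 2/21·5/2 = 1/2 ✓
b·c²: (-11/42)·1 + 2/21·25/4 = 1/3 ✓
b·Ac: 2/21·7/4 = 1/6 ✓; 3 stages ⇒ order 3.

3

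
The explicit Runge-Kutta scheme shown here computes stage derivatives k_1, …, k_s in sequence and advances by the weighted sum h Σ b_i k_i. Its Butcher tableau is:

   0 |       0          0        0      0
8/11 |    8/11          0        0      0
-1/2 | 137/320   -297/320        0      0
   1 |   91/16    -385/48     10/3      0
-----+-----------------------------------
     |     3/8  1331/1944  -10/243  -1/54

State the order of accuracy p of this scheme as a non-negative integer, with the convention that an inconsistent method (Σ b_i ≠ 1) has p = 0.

b = (3/8, 1331/1944, -10/243, -1/54)
c = (0, 8/11, -1/2, 1)
Ac = (0, 0, -27/40, -15/2)
Σ b_i: 3/8·1 + 1331/1944·1 + (-10/243)·1 + (-1/54)·1 = 1 ✓
b·c: 1331/1944·8/11 + (-10/243)·(-1/2) + (-1/54)·1 = 1/2 ✓
b·c²: 1331/1944·64/121 + (-10/243)·1/4 + (-1/54)·1 = 1/3 ✓
b·Ac: (-10/243)·(-27/40) + (-1/54)·(-15/2) = 1/6 ✓
b·c³: 1331/1944·512/1331 + (-10/243)·(-1/8) + (-1/54)·1 = 1/4 ✓
b·(c∘Ac): (-10/243)·27/80 + (-1/54)·(-15/2) = 1/8 ✓
b·Ac²: (-10/243)·(-27/55) + (-1/54)·(-75/22) = 1/12 ✓
b·A²c: (-1/54)·(-9/4) = 1/24 ✓; 4 stages ⇒ order 4.

4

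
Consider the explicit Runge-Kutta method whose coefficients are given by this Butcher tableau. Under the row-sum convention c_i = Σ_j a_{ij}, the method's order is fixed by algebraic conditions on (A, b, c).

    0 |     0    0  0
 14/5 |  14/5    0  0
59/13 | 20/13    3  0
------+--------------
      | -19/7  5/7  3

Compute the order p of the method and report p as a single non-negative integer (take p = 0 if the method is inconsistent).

b = (-19/7, 5/7, 3)
c = (0, 14/5, 59/13)
Ac = (0, 0, 42/5)
Σ b_i: (-19/7)·1 + 5/7·1 + 3·1 = 1 ✓
b·c: 5/7·14/5 + 3·59/13 = 203/13 ≠ 1/2 ⇒ order 1.

1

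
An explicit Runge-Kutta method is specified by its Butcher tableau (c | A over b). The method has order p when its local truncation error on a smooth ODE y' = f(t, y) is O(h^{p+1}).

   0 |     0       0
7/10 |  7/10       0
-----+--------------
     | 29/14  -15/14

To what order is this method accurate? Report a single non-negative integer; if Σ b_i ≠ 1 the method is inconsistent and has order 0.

b = (29/14, -15/14)
c = (0, 7/10)
Σ b_i: 29/14·1 + (-15/14)·1 = 1 ✓
b·c: (-15/14)·7/10 = -3/4 ≠ 1/2 ⇒ order 1.

1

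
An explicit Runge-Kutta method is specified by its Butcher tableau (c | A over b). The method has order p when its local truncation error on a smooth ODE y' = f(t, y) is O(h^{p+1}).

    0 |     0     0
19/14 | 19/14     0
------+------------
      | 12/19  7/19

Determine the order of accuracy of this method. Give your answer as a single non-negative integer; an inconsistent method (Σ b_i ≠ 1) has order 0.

b = (12/19, 7/19)
c = (0, 19/14)
Σ b_i: 12/19·1 + 7/19·1 = 1 ✓
b·c: 7/19·19/14 = 1/2 ✓; 2 stages ⇒ order 2.

2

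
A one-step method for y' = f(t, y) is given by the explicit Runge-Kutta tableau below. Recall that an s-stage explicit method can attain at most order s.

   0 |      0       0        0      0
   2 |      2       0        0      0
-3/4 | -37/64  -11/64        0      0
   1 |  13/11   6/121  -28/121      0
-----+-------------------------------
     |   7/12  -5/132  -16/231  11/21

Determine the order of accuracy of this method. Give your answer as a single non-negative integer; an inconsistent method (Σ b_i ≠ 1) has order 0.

b = (7/12, -5/132, -16/231, 11/21)
c = (0, 2, -3/4, 1)
Ac = (0, 0, -11/32, 3/11)
Σ b_i: 7/12·1 + (-5/132)·1 + (-16/231)·1 + 11/21·1 = 1 ✓
b·c: (-5/132)·2 + (-16/231)·(-3/4) + 11/21·1 = 1/2 ✓
b·c²: (-5/132)·4 + (-16/231)·9/16 + 11/21·1 = 1/3 ✓
b·Ac: (-16/231)·(-11/32) + 11/21·3/11 = 1/6 ✓
b·c³: (-5/132)·8 + (-16/231)·(-27/64) + 11/21·1 = 1/4 ✓
b·(c∘Ac): (-16/231)·33/128 + 11/21·3/11 = 1/8 ✓
b·Ac²: (-16/231)·(-11/16) + 11/21·3/44 = 1/12 ✓
b·A²c: 11/21·7/88 = 1/24 ✓; 4 stages ⇒ order 4.

4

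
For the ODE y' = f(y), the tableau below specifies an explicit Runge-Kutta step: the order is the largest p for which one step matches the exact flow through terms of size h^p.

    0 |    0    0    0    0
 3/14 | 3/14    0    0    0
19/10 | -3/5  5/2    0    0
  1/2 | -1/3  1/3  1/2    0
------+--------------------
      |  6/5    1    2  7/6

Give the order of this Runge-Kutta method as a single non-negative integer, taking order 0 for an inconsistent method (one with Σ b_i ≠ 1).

0

b = (6/5, 1, 2, 7/6)
c = (0, 3/14, 19/10, 1/2)
Ac = (0, 0, 15/28, 143/140)
Σ b_i: 6/5·1 + 1·1 + 2·1 + 7/6·1 = 161/30 ≠ 1 ⇒ order 0.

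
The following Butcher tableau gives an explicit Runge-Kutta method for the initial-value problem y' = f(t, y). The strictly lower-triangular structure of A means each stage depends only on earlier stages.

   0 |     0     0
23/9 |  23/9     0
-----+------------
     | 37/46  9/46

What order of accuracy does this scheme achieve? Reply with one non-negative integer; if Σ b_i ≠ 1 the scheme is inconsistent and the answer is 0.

2

b = (37/46, 9/46)
c = (0, 23/9)
Σ b_i: 37/46·1 + 9/46·1 = 1 ✓
b·c: 9/46·23/9 = 1/2 ✓; 2 stages ⇒ order 2.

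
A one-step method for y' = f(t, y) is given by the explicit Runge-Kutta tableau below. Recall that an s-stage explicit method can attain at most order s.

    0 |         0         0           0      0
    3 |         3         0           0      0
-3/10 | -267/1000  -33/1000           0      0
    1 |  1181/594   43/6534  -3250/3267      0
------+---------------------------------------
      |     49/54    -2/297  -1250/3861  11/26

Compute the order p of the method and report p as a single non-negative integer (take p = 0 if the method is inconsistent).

4

b = (49/54, -2/297, -1250/3861, 11/26)
c = (0, 3, -3/10, 1)
Ac = (0, 0, -99/1000, 7/22)
Σ b_i: 49/54·1 + (-2/297)·1 + (-1250/3861)·1 + 11/26·1 = 1 ✓
b·c: (-2/297)·3 + (-1250/3861)·(-3/10) + 11/26·1 = 1/2 ✓
b·c²: (-2/297)·9 + (-1250/3861)·9/100 + 11/26·1 = 1/3 ✓
b·Ac: (-1250/3861)·(-99/1000) + 11/26·7/22 = 1/6 ✓
b·c³: (-2/297)·27 + (-1250/3861)·(-27/1000) + 11/26·1 = 1/4 ✓
b·(c∘Ac): (-1250/3861)·297/10000 + 11/26·7/22 = 1/8 ✓
b·Ac²: (-1250/3861)·(-297/1000) + 11/26·(-1/33) = 1/12 ✓
b·A²c: 11/26·13/132 = 1/24 ✓; 4 stages ⇒ order 4.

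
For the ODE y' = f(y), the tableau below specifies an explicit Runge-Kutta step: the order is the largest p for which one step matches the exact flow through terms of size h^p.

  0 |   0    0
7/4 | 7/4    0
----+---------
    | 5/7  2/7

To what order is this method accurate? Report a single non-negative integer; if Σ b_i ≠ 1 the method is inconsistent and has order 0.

2

b = (5/7, 2/7)
c = (0, 7/4)
Σ b_i: 5/7·1 + 2/7·1 = 1 ✓
b·c: 2/7·7/4 = 1/2 ✓; 2 stages ⇒ order 2.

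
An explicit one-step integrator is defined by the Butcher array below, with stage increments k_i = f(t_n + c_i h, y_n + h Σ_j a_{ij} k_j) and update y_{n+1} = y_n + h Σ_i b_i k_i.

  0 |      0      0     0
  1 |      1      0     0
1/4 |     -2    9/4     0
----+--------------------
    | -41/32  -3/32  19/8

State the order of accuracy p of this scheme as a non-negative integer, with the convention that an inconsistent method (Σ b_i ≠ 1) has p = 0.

b = (-41/32, -3/32, 19/8)
c = (0, 1, 1/4)
Ac = (0, 0, 9/4)
Σ b_i: (-41/32)·1 + (-3/32)·1 + 19/8·1 = 1 ✓
b·c: (-3/32)·1 + 19/8·1/4 = 1/2 ✓
b·c²: (-3/32)·1 + 19/8·1/16 = 7/128 ≠ 1/3 ⇒ order 2.
b·Ac: 19/8·9/4 = 171/32 ≠ 1/6

2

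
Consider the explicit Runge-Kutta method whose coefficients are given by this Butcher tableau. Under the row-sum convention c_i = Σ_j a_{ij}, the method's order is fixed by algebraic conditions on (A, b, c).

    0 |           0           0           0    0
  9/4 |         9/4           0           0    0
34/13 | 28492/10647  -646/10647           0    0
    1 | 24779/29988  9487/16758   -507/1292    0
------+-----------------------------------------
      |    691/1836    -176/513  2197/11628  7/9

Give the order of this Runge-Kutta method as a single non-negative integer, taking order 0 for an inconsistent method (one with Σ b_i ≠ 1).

b = (691/1836, -176/513, 2197/11628, 7/9)
c = (0, 9/4, 34/13, 1)
Ac = (0, 0, -323/2366, 97/392)
Σ b_i: 691/1836·1 + (-176/513)·1 + 2197/11628·1 + 7/9·1 = 1 ✓
b·c: (-176/513)·9/4 + 2197/11628·34/13 + 7/9·1 = 1/2 ✓
b·c²: (-176/513)·81/16 + 2197/11628·1156/169 + 7/9·1 = 1/3 ✓
b·Ac: 2197/11628·(-323/2366) + 7/9·97/392 = 1/6 ✓
b·c³: (-176/513)·729/64 + 2197/11628·39304/2197 + 7/9·1 = 1/4 ✓
b·(c∘Ac): 2197/11628·(-5491/15379) + 7/9·97/392 = 1/8 ✓
b·Ac²: 2197/11628·(-2907/9464) + 7/9·285/1568 = 1/12 ✓
b·A²c: 7/9·3/56 = 1/24 ✓; 4 stages ⇒ order 4.

4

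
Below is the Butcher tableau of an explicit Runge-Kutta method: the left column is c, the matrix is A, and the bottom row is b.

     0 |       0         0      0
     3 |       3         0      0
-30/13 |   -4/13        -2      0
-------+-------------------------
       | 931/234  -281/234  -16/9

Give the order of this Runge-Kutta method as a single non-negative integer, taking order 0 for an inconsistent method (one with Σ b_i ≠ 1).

b = (931/234, -281/234, -16/9)
c = (0, 3, -30/13)
Ac = (0, 0, -6)
Σ b_i: 931/234·1 + (-281/234)·1 + (-16/9)·1 = 1 ✓
b·c: (-281/234)·3 + (-16/9)·(-30/13) = 1/2 ✓
b·c²: (-281/234)·9 + (-16/9)·900/169 = -6853/338 ≠ 1/3 ⇒ order 2.
b·Ac: (-16/9)·(-6) = 32/3 ≠ 1/6

2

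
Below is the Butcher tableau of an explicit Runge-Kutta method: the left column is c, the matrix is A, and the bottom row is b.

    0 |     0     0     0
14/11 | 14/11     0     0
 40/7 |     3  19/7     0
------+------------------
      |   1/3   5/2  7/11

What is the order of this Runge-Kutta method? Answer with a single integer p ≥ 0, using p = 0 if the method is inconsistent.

b = (1/3, 5/2, 7/11)
c = (0, 14/11, 40/7)
Ac = (0, 0, 38/11)
Σ b_i: 1/3·1 + 5/2·1 + 7/11·1 = 229/66 ≠ 1 ⇒ order 0.

0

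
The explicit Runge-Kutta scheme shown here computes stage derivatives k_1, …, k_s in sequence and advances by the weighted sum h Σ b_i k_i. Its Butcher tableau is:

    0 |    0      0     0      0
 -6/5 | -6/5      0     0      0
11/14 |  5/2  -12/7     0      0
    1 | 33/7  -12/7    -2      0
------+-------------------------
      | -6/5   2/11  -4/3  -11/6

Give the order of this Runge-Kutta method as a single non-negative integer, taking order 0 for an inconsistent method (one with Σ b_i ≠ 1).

b = (-6/5, 2/11, -4/3, -11/6)
c = (0, -6/5, 11/14, 1)
Ac = (0, 0, 72/35, 17/35)
Σ b_i: (-6/5)·1 + 2/11·1 + (-4/3)·1 + (-11/6)·1 = -1381/330 ≠ 1 ⇒ order 0.

0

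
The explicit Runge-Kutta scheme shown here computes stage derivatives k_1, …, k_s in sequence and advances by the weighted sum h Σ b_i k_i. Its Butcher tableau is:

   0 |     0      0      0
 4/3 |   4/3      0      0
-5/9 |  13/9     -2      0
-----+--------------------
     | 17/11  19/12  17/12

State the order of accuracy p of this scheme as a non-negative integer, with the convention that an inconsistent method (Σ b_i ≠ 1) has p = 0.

0

b = (17/11, 19/12, 17/12)
c = (0, 4/3, -5/9)
Ac = (0, 0, -8/3)
Σ b_i: 17/11·1 + 19/12·1 + 17/12·1 = 50/11 ≠ 1 ⇒ order 0.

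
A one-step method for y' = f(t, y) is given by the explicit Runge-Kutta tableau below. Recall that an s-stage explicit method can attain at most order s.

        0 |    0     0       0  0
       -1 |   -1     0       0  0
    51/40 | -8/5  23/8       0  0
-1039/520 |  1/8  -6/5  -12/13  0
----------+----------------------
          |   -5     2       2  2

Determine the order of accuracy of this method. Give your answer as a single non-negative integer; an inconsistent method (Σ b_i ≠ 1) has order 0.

1

b = (-5, 2, 2, 2)
c = (0, -1, 51/40, -1039/520)
Ac = (0, 0, -23/8, 3/130)
Σ b_i: (-5)·1 + 2·1 + 2·1 + 2·1 = 1 ✓
b·c: 2·(-1) + 2·51/40 + 2·(-1039/520) = -224/65 ≠ 1/2 ⇒ order 1.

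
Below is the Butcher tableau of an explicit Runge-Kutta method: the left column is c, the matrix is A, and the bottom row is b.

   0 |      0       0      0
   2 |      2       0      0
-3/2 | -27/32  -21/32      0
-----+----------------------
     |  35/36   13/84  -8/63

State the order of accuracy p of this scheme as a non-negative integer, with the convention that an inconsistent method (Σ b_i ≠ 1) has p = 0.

3

b = (35/36, 13/84, -8/63)
c = (0, 2, -3/2)
Ac = (0, 0, -21/16)
Σ b_i: 35/36·1 + 13/84·1 + (-8/63)·1 = 1 ✓
b·c: 13/84·2 + (-8/63)·(-3/2) = 1/2 ✓
b·c²: 13/84·4 + (-8/63)·9/4 = 1/3 ✓
b·Ac: (-8/63)·(-21/16) = 1/6 ✓; 3 stages ⇒ order 3.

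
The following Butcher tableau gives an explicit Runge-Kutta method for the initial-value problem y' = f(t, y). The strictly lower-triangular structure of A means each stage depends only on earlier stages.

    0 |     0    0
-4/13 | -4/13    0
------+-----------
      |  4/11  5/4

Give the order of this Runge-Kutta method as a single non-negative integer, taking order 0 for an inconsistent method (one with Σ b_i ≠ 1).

b = (4/11, 5/4)
c = (0, -4/13)
Σ b_i: 4/11·1 + 5/4·1 = 71/44 ≠ 1 ⇒ order 0.

0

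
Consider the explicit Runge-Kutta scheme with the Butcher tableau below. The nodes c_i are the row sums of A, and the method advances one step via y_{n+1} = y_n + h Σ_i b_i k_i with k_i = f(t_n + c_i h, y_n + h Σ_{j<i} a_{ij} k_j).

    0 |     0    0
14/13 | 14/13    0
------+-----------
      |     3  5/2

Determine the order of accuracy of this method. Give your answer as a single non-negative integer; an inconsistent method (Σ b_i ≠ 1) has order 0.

0

b = (3, 5/2)
c = (0, 14/13)
Σ b_i: 3·1 + 5/2·1 = 11/2 ≠ 1 ⇒ order 0.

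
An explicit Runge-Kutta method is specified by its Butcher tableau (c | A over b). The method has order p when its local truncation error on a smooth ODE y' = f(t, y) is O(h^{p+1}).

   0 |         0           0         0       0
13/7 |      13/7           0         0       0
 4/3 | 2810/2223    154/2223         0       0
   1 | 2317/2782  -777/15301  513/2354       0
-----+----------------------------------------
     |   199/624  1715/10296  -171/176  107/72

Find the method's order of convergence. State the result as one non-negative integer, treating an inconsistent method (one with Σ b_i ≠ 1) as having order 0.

4

b = (199/624, 1715/10296, -171/176, 107/72)
c = (0, 13/7, 4/3, 1)
Ac = (0, 0, 22/171, 21/107)
Σ b_i: 199/624·1 + 1715/10296·1 + (-171/176)·1 + 107/72·1 = 1 ✓
b·c: 1715/10296·13/7 + (-171/176)·4/3 + 107/72·1 = 1/2 ✓
b·c²: 1715/10296·169/49 + (-171/176)·16/9 + 107/72·1 = 1/3 ✓
b·Ac: (-171/176)·22/171 + 107/72·21/107 = 1/6 ✓
b·c³: 1715/10296·2197/343 + (-171/176)·64/27 + 107/72·1 = 1/4 ✓
b·(c∘Ac): (-171/176)·88/513 + 107/72·21/107 = 1/8 ✓
b·Ac²: (-171/176)·286/1197 + 107/72·159/749 = 1/12 ✓
b·A²c: 107/72·3/107 = 1/24 ✓; 4 stages ⇒ order 4.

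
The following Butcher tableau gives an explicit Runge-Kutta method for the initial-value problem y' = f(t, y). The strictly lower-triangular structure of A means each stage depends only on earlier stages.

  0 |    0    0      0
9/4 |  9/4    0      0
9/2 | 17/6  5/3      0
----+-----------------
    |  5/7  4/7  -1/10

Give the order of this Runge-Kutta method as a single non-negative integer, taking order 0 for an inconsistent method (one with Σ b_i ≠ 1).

0

b = (5/7, 4/7, -1/10)
c = (0, 9/4, 9/2)
Ac = (0, 0, 15/4)
Σ b_i: 5/7·1 + 4/7·1 + (-1/10)·1 = 83/70 ≠ 1 ⇒ order 0.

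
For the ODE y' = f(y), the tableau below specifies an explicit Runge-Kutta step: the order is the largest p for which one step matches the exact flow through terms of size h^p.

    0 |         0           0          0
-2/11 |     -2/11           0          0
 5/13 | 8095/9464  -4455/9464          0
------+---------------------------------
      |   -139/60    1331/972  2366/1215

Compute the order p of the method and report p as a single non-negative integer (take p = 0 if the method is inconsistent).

3

b = (-139/60, 1331/972, 2366/1215)
c = (0, -2/11, 5/13)
Ac = (0, 0, 405/4732)
Σ b_i: (-139/60)·1 + 1331/972·1 + 2366/1215·1 = 1 ✓
b·c: 1331/972·(-2/11) + 2366/1215·5/13 = 1/2 ✓
b·c²: 1331/972·4/121 + 2366/1215·25/169 = 1/3 ✓
b·Ac: 2366/1215·405/4732 = 1/6 ✓; 3 stages ⇒ order 3.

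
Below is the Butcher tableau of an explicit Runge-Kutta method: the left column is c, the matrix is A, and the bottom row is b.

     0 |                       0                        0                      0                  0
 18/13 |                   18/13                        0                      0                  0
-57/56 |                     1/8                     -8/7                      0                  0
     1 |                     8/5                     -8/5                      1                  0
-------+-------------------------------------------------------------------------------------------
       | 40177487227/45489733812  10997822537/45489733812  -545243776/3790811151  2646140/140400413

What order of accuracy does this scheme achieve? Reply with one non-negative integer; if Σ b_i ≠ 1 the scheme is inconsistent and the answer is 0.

3

b = (40177487227/45489733812, 10997822537/45489733812, -545243776/3790811151, 2646140/140400413)
c = (0, 18/13, -57/56, 1)
Ac = (0, 0, -144/91, -11769/3640)
Σ b_i: 40177487227/45489733812·1 + 10997822537/45489733812·1 + (-545243776/3790811151)·1 + 2646140/140400413·1 = 1 ✓
b·c: 10997822537/45489733812·18/13 + (-545243776/3790811151)·(-57/56) + 2646140/140400413·1 = 1/2 ✓
b·c²: 10997822537/45489733812·324/169 + (-545243776/3790811151)·3249/3136 + 2646140/140400413·1 = 1/3 ✓
b·Ac: (-545243776/3790811151)·(-144/91) + 2646140/140400413·(-11769/3640) = 1/6 ✓
b·c³: 10997822537/45489733812·5832/2197 + (-545243776/3790811151)·(-185193/175616) + 2646140/140400413·1 = 5930427109/7300821476 ≠ 1/4 ⇒ order 3.
b·(c∘Ac): (-545243776/3790811151)·1026/637 + 2646140/140400413·(-11769/3640) = -1068130093/3650410738 ≠ 1/8
b·Ac²: (-545243776/3790811151)·(-2592/1183) + 2646140/140400413·(-5383107/2649920) = 4353540441/15724846256 ≠ 1/12
b·A²c: 2646140/140400413·(-144/91) = -54434880/1825205369 ≠ 1/24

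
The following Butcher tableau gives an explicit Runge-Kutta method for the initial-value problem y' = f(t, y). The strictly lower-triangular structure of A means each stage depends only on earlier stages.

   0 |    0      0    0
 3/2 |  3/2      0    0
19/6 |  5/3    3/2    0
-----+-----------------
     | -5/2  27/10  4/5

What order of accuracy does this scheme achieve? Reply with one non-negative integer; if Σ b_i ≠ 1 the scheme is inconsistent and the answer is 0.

1

b = (-5/2, 27/10, 4/5)
c = (0, 3/2, 19/6)
Ac = (0, 0, 9/4)
Σ b_i: (-5/2)·1 + 27/10·1 + 4/5·1 = 1 ✓
b·c: 27/10·3/2 + 4/5·19/6 = 79/12 ≠ 1/2 ⇒ order 1.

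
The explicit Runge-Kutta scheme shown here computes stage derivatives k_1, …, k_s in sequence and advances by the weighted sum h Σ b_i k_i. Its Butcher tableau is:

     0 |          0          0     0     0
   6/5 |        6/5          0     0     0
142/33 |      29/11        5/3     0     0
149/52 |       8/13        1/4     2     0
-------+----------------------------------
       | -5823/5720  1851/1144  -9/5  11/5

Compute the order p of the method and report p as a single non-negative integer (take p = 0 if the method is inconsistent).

2

b = (-5823/5720, 1851/1144, -9/5, 11/5)
c = (0, 6/5, 142/33, 149/52)
Ac = (0, 0, 2, 2939/330)
Σ b_i: (-5823/5720)·1 + 1851/1144·1 + (-9/5)·1 + 11/5·1 = 1 ✓
b·c: 1851/1144·6/5 + (-9/5)·142/33 + 11/5·149/52 = 1/2 ✓
b·c²: 1851/1144·36/25 + (-9/5)·20164/1089 + 11/5·22201/2704 = -105811729/8179600 ≠ 1/3 ⇒ order 2.
b·Ac: (-9/5)·2 + 11/5·2939/330 = 2399/150 ≠ 1/6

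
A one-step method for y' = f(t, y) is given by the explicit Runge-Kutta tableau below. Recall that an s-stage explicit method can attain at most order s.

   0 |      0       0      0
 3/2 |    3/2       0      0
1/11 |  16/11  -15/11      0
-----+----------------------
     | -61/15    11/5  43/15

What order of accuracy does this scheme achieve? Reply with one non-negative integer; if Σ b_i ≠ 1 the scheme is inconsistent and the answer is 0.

b = (-61/15, 11/5, 43/15)
c = (0, 3/2, 1/11)
Ac = (0, 0, -45/22)
Σ b_i: (-61/15)·1 + 11/5·1 + 43/15·1 = 1 ✓
b·c: 11/5·3/2 + 43/15·1/11 = 235/66 ≠ 1/2 ⇒ order 1.

1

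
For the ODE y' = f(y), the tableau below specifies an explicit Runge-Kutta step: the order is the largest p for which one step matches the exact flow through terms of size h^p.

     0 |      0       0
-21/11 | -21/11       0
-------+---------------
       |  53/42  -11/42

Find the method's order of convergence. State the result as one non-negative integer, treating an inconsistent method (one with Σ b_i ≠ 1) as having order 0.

2

b = (53/42, -11/42)
c = (0, -21/11)
Σ b_i: 53/42·1 + (-11/42)·1 = 1 ✓
b·c: (-11/42)·(-21/11) = 1/2 ✓; 2 stages ⇒ order 2.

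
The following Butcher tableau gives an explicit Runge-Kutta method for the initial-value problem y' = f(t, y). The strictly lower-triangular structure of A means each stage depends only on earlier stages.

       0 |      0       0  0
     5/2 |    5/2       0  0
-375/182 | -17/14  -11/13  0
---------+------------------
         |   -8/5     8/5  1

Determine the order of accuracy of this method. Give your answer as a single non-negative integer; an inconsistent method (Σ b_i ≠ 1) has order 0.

b = (-8/5, 8/5, 1)
c = (0, 5/2, -375/182)
Ac = (0, 0, -55/26)
Σ b_i: (-8/5)·1 + 8/5·1 + 1·1 = 1 ✓
b·c: 8/5·5/2 + 1·(-375/182) = 353/182 ≠ 1/2 ⇒ order 1.

1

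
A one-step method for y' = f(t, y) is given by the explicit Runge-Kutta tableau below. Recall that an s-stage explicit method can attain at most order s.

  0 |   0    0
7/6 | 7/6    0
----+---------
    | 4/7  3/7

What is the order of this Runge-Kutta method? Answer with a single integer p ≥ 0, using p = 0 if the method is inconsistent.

2

b = (4/7, 3/7)
c = (0, 7/6)
Σ b_i: 4/7·1 + 3/7·1 = 1 ✓
b·c: 3/7·7/6 = 1/2 ✓; 2 stages ⇒ order 2.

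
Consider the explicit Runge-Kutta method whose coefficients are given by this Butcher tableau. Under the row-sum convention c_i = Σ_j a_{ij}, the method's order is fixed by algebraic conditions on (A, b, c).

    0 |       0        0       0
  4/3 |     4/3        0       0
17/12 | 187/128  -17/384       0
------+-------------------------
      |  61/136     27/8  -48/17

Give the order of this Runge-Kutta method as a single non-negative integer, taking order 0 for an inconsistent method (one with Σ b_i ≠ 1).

b = (61/136, 27/8, -48/17)
c = (0, 4/3, 17/12)
Ac = (0, 0, -17/288)
Σ b_i: 61/136·1 + 27/8·1 + (-48/17)·1 = 1 ✓
b·c: 27/8·4/3 + (-48/17)·17/12 = 1/2 ✓
b·c²: 27/8·16/9 + (-48/17)·289/144 = 1/3 ✓
b·Ac: (-48/17)·(-17/288) = 1/6 ✓; 3 stages ⇒ order 3.

3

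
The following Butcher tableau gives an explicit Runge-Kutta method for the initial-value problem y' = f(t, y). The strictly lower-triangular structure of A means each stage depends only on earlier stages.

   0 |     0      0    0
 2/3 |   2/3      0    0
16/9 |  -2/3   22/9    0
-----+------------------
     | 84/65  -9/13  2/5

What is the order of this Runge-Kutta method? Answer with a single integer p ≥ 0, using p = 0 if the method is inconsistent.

1

b = (84/65, -9/13, 2/5)
c = (0, 2/3, 16/9)
Ac = (0, 0, 44/27)
Σ b_i: 84/65·1 + (-9/13)·1 + 2/5·1 = 1 ✓
b·c: (-9/13)·2/3 + 2/5·16/9 = 146/585 ≠ 1/2 ⇒ order 1.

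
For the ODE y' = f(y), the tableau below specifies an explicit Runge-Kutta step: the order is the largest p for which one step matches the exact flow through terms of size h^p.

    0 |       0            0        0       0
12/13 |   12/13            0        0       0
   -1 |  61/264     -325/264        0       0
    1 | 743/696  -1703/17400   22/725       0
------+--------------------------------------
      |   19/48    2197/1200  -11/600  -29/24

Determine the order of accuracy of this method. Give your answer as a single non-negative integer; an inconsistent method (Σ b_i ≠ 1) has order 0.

4

b = (19/48, 2197/1200, -11/600, -29/24)
c = (0, 12/13, -1, 1)
Ac = (0, 0, -25/22, -7/58)
Σ b_i: 19/48·1 + 2197/1200·1 + (-11/600)·1 + (-29/24)·1 = 1 ✓
b·c: 2197/1200·12/13 + (-11/600)·(-1) + (-29/24)·1 = 1/2 ✓
b·c²: 2197/1200·144/169 + (-11/600)·1 + (-29/24)·1 = 1/3 ✓
b·Ac: (-11/600)·(-25/22) + (-29/24)·(-7/58) = 1/6 ✓
b·c³: 2197/1200·1728/2197 + (-11/600)·(-1) + (-29/24)·1 = 1/4 ✓
b·(c∘Ac): (-11/600)·25/22 + (-29/24)·(-7/58) = 1/8 ✓
b·Ac²: (-11/600)·(-150/143) + (-29/24)·(-20/377) = 1/12 ✓
b·A²c: (-29/24)·(-1/29) = 1/24 ✓; 4 stages ⇒ order 4.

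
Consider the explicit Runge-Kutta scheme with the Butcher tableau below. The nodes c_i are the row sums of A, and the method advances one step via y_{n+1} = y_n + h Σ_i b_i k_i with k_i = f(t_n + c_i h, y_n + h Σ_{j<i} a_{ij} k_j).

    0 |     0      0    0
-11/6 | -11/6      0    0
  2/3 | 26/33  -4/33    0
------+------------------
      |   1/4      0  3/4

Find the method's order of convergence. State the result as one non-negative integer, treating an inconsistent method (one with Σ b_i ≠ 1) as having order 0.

b = (1/4, 0, 3/4)
c = (0, -11/6, 2/3)
Ac = (0, 0, 2/9)
Σ b_i: 1/4·1 + 3/4·1 = 1 ✓
b·c: 3/4·2/3 = 1/2 ✓
b·c²: 3/4·4/9 = 1/3 ✓
b·Ac: 3/4·2/9 = 1/6 ✓; 3 stages ⇒ order 3.

3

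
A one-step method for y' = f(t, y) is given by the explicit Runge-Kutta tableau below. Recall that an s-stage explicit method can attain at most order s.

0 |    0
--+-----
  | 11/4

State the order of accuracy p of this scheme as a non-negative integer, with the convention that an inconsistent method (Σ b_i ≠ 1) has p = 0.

b = (11/4)
c = (0)
Σ b_i: 11/4·1 = 11/4 ≠ 1 ⇒ order 0.

0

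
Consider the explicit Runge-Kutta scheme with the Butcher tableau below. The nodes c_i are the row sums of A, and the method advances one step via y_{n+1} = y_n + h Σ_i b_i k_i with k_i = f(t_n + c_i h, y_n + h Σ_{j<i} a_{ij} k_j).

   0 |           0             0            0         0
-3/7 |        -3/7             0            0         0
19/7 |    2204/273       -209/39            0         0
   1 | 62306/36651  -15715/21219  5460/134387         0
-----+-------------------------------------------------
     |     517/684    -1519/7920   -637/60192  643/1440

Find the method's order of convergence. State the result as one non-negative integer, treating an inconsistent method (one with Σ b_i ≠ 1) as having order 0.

4

b = (517/684, -1519/7920, -637/60192, 643/1440)
c = (0, -3/7, 19/7, 1)
Ac = (0, 0, 209/91, 275/643)
Σ b_i: 517/684·1 + (-1519/7920)·1 + (-637/60192)·1 + 643/1440·1 = 1 ✓
b·c: (-1519/7920)·(-3/7) + (-637/60192)·19/7 + 643/1440·1 = 1/2 ✓
b·c²: (-1519/7920)·9/49 + (-637/60192)·361/49 + 643/1440·1 = 1/3 ✓
b·Ac: (-637/60192)·209/91 + 643/1440·275/643 = 1/6 ✓
b·c³: (-1519/7920)·(-27/343) + (-637/60192)·6859/343 + 643/1440·1 = 1/4 ✓
b·(c∘Ac): (-637/60192)·3971/637 + 643/1440·275/643 = 1/8 ✓
b·Ac²: (-637/60192)·(-627/637) + 643/1440·105/643 = 1/12 ✓
b·A²c: 643/1440·60/643 = 1/24 ✓; 4 stages ⇒ order 4.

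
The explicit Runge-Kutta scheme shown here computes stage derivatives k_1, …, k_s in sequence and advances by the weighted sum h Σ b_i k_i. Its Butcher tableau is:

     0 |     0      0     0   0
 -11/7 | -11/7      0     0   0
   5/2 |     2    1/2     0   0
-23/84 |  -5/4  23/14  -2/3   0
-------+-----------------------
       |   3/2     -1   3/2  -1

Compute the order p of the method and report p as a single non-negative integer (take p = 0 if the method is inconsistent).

1

b = (3/2, -1, 3/2, -1)
c = (0, -11/7, 5/2, -23/84)
Ac = (0, 0, -11/14, -1249/294)
Σ b_i: 3/2·1 + (-1)·1 + 3/2·1 + (-1)·1 = 1 ✓
b·c: (-1)·(-11/7) + 3/2·5/2 + (-1)·(-23/84) = 235/42 ≠ 1/2 ⇒ order 1.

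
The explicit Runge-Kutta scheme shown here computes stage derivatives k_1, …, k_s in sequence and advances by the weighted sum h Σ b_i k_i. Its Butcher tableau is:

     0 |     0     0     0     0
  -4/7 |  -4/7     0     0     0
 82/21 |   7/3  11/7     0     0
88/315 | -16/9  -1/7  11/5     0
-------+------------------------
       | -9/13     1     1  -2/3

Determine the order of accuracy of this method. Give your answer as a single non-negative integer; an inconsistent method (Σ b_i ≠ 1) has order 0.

0

b = (-9/13, 1, 1, -2/3)
c = (0, -4/7, 82/21, 88/315)
Ac = (0, 0, -44/49, 6374/735)
Σ b_i: (-9/13)·1 + 1·1 + 1·1 + (-2/3)·1 = 25/39 ≠ 1 ⇒ order 0.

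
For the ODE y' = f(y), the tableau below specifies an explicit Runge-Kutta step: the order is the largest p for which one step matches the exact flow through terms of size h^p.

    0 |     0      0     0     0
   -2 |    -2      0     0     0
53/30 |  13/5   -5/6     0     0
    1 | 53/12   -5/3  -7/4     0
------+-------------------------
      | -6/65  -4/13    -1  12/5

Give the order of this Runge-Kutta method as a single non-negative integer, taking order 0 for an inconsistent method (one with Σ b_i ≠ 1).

b = (-6/65, -4/13, -1, 12/5)
c = (0, -2, 53/30, 1)
Ac = (0, 0, 5/3, 29/120)
Σ b_i: (-6/65)·1 + (-4/13)·1 + (-1)·1 + 12/5·1 = 1 ✓
b·c: (-4/13)·(-2) + (-1)·53/30 + 12/5·1 = 487/390 ≠ 1/2 ⇒ order 1.

1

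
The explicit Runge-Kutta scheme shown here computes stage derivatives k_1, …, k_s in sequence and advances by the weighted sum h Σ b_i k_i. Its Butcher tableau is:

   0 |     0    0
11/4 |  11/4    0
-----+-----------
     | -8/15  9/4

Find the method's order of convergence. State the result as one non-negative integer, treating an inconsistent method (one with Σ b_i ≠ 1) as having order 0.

0

b = (-8/15, 9/4)
c = (0, 11/4)
Σ b_i: (-8/15)·1 + 9/4·1 = 103/60 ≠ 1 ⇒ order 0.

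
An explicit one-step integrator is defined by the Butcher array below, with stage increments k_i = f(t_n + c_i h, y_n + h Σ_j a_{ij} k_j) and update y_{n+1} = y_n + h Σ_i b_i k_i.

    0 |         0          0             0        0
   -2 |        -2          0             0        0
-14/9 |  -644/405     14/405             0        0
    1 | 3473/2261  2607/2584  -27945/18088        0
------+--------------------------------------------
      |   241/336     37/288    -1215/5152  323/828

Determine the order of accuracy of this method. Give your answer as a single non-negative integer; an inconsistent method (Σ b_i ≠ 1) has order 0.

b = (241/336, 37/288, -1215/5152, 323/828)
c = (0, -2, -14/9, 1)
Ac = (0, 0, -28/405, 249/646)
Σ b_i: 241/336·1 + 37/288·1 + (-1215/5152)·1 + 323/828·1 = 1 ✓
b·c: 37/288·(-2) + (-1215/5152)·(-14/9) + 323/828·1 = 1/2 ✓
b·c²: 37/288·4 + (-1215/5152)·196/81 + 323/828·1 = 1/3 ✓
b·Ac: (-1215/5152)·(-28/405) + 323/828·249/646 = 1/6 ✓
b·c³: 37/288·(-8) + (-1215/5152)·(-2744/729) + 323/828·1 = 1/4 ✓
b·(c∘Ac): (-1215/5152)·392/3645 + 323/828·249/646 = 1/8 ✓
b·Ac²: (-1215/5152)·56/405 + 323/828·96/323 = 1/12 ✓
b·A²c: 323/828·69/646 = 1/24 ✓; 4 stages ⇒ order 4.

4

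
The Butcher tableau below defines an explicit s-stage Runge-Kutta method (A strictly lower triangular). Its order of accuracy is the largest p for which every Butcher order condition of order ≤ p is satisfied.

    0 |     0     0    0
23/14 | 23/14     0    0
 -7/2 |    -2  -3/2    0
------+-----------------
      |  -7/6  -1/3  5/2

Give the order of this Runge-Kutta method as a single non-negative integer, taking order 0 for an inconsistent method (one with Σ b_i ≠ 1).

b = (-7/6, -1/3, 5/2)
c = (0, 23/14, -7/2)
Ac = (0, 0, -69/28)
Σ b_i: (-7/6)·1 + (-1/3)·1 + 5/2·1 = 1 ✓
b·c: (-1/3)·23/14 + 5/2·(-7/2) = -781/84 ≠ 1/2 ⇒ order 1.

1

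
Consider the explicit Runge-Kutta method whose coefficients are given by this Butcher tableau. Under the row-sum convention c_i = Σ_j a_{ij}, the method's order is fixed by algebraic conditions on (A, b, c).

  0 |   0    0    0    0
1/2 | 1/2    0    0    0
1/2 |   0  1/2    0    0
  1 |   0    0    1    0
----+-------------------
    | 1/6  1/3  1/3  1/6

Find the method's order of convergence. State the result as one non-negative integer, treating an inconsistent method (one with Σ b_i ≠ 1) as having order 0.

b = (1/6, 1/3, 1/3, 1/6)
c = (0, 1/2, 1/2, 1)
Ac = (0, 0, 1/4, 1/2)
Σ b_i: 1/6·1 + 1/3·1 + 1/3·1 + 1/6·1 = 1 ✓
b·c: 1/3·1/2 + 1/3·1/2 + 1/6·1 = 1/2 ✓
b·c²: 1/3·1/4 + 1/3·1/4 + 1/6·1 = 1/3 ✓
b·Ac: 1/3·1/4 + 1/6·1/2 = 1/6 ✓
b·c³: 1/3·1/8 + 1/3·1/8 + 1/6·1 = 1/4 ✓
b·(c∘Ac): 1/3·1/8 + 1/6·1/2 = 1/8 ✓
b·Ac²: 1/3·1/8 + 1/6·1/4 = 1/12 ✓
b·A²c: 1/6·1/4 = 1/24 ✓; 4 stages ⇒ order 4.

4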